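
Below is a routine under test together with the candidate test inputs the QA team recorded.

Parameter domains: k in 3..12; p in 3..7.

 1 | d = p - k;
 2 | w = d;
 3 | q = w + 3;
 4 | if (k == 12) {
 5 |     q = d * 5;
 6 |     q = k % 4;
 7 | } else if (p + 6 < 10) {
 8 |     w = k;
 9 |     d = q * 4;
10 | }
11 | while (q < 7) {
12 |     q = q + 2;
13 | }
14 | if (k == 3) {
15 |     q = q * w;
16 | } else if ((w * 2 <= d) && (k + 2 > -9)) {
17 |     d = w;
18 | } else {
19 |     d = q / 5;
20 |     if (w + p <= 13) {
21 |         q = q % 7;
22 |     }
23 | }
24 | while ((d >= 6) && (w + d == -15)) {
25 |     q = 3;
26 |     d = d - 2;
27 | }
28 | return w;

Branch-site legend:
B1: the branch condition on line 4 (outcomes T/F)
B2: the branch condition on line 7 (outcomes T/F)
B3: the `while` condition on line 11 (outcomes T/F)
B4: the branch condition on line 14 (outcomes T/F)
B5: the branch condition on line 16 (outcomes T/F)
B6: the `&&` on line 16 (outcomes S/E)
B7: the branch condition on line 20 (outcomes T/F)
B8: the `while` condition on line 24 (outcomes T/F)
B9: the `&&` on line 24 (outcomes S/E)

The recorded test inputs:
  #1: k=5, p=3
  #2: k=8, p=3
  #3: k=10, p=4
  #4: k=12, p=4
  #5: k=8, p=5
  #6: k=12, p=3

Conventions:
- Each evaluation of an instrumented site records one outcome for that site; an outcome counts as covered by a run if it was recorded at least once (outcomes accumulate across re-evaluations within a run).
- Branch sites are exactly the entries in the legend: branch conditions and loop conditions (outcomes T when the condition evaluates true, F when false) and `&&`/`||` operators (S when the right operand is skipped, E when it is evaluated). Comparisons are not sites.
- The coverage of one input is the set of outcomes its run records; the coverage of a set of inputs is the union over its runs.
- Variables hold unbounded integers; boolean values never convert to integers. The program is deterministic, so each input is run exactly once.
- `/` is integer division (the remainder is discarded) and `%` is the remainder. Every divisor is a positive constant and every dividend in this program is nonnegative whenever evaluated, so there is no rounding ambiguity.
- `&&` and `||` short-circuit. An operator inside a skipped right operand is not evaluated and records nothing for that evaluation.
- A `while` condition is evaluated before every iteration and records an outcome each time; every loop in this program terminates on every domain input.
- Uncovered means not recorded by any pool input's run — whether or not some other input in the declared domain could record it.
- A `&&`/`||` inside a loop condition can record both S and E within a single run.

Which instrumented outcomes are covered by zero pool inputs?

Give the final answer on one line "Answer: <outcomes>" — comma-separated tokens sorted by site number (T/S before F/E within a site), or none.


run #1 (k=5, p=3) runs B1->F, B2->T, B3->T, B3->T, B3->T, B3->F, B4->F, B6->S, B5->F, B7->T, B9->S, B8->F; records B1=F, B2=T, B3=T, B3=F, B4=F, B5=F, B6=S, B7=T, B8=F, B9=S
run #2 (k=8, p=3) runs B1->F, B2->T, B3->T, B3->T, B3->T, B3->T, B3->T, B3->F, B4->F, B6->S, B5->F, B7->T, B9->S, B8->F; records B1=F, B2=T, B3=T, B3=F, B4=F, B5=F, B6=S, B7=T, B8=F, B9=S
run #3 (k=10, p=4) runs B1->F, B2->F, B3->T, B3->T, B3->T, B3->T, B3->T, B3->F, B4->F, B6->E, B5->T, B9->S, B8->F; records B1=F, B2=F, B3=T, B3=F, B4=F, B5=T, B6=E, B8=F, B9=S
run #4 (k=12, p=4) runs B1->T, B3->T, B3->T, B3->T, B3->T, B3->F, B4->F, B6->E, B5->T, B9->S, B8->F; records B1=T, B3=T, B3=F, B4=F, B5=T, B6=E, B8=F, B9=S
run #5 (k=8, p=5) runs B1->F, B2->F, B3->T, B3->T, B3->T, B3->T, B3->F, B4->F, B6->E, B5->T, B9->S, B8->F; records B1=F, B2=F, B3=T, B3=F, B4=F, B5=T, B6=E, B8=F, B9=S
run #6 (k=12, p=3) runs B1->T, B3->T, B3->T, B3->T, B3->T, B3->F, B4->F, B6->E, B5->T, B9->S, B8->F; records B1=T, B3=T, B3=F, B4=F, B5=T, B6=E, B8=F, B9=S
union over the pool: B1=T, B1=F, B2=T, B2=F, B3=T, B3=F, B4=F, B5=T, B5=F, B6=S, B6=E, B7=T, B8=F, B9=S
uncovered (4 of 18): B4=T, B7=F, B8=T, B9=E
Answer: B4=T, B7=F, B8=T, B9=E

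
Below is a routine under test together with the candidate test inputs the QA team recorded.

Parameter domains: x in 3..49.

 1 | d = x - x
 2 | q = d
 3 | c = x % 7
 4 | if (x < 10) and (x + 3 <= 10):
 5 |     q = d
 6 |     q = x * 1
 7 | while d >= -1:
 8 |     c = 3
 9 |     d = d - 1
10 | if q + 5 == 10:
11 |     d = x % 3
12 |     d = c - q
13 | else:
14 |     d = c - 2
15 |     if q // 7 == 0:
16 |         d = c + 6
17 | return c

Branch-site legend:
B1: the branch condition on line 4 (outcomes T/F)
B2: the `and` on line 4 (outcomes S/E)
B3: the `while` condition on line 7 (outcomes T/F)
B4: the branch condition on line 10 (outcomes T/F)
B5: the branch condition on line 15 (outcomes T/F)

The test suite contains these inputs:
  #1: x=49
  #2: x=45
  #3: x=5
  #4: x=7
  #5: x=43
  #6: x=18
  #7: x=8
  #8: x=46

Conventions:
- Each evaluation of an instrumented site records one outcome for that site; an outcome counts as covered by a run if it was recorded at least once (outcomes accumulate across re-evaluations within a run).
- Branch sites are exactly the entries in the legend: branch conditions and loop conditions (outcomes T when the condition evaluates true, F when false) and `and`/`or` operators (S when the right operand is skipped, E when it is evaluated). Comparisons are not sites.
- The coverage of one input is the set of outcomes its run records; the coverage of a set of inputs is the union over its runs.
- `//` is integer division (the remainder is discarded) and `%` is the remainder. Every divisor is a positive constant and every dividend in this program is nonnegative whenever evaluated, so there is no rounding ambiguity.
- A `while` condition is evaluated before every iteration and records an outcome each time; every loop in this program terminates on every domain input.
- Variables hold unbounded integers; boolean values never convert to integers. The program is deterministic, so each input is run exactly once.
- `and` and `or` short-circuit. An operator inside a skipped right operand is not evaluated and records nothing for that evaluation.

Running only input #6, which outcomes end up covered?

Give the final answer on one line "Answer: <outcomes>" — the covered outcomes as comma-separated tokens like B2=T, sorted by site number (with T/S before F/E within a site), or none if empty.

Event log for input #6 (x=18):
  B2->S, B1->F, B3->T, B3->T, B3->F, B4->F, B5->T
distinct outcomes covered: B1=F, B2=S, B3=T, B3=F, B4=F, B5=T

Answer: B1=F, B2=S, B3=T, B3=F, B4=F, B5=T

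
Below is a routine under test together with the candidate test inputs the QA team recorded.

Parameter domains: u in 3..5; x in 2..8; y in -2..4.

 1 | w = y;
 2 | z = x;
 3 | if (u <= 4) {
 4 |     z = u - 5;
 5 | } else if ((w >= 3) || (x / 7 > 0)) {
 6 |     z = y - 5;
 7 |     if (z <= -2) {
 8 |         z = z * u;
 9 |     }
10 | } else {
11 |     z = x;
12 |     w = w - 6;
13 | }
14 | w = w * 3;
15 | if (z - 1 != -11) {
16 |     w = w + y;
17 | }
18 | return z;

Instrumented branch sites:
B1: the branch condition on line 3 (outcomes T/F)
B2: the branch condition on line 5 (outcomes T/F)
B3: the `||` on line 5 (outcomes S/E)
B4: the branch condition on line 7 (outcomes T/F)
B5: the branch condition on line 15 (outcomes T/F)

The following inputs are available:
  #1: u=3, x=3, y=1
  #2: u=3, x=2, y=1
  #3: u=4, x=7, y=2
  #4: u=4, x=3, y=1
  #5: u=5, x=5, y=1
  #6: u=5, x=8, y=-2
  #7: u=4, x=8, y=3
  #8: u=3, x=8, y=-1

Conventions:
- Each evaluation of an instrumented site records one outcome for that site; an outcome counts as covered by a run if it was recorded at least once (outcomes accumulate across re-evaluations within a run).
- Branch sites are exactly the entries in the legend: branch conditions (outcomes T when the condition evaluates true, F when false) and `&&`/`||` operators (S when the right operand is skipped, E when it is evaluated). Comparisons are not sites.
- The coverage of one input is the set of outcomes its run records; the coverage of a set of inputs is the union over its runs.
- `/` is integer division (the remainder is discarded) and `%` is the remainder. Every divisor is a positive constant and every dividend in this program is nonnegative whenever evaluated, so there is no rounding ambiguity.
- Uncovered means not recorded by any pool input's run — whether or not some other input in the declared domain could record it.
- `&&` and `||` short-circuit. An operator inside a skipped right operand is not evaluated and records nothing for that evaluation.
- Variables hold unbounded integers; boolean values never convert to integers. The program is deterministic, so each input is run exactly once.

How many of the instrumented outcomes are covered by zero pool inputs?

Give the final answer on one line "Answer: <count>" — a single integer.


test 1 (u=3, x=3, y=1) fires B1->T, B5->T; hits B1=T, B5=T
test 2 (u=3, x=2, y=1) fires B1->T, B5->T; hits B1=T, B5=T
test 3 (u=4, x=7, y=2) fires B1->T, B5->T; hits B1=T, B5=T
test 4 (u=4, x=3, y=1) fires B1->T, B5->T; hits B1=T, B5=T
test 5 (u=5, x=5, y=1) fires B1->F, B3->E, B2->F, B5->T; hits B1=F, B2=F, B3=E, B5=T
test 6 (u=5, x=8, y=-2) fires B1->F, B3->E, B2->T, B4->T, B5->T; hits B1=F, B2=T, B3=E, B4=T, B5=T
test 7 (u=4, x=8, y=3) fires B1->T, B5->T; hits B1=T, B5=T
test 8 (u=3, x=8, y=-1) fires B1->T, B5->T; hits B1=T, B5=T
union over the pool: B1=T, B1=F, B2=T, B2=F, B3=E, B4=T, B5=T
uncovered (3 of 10): B3=S, B4=F, B5=F
Answer: 3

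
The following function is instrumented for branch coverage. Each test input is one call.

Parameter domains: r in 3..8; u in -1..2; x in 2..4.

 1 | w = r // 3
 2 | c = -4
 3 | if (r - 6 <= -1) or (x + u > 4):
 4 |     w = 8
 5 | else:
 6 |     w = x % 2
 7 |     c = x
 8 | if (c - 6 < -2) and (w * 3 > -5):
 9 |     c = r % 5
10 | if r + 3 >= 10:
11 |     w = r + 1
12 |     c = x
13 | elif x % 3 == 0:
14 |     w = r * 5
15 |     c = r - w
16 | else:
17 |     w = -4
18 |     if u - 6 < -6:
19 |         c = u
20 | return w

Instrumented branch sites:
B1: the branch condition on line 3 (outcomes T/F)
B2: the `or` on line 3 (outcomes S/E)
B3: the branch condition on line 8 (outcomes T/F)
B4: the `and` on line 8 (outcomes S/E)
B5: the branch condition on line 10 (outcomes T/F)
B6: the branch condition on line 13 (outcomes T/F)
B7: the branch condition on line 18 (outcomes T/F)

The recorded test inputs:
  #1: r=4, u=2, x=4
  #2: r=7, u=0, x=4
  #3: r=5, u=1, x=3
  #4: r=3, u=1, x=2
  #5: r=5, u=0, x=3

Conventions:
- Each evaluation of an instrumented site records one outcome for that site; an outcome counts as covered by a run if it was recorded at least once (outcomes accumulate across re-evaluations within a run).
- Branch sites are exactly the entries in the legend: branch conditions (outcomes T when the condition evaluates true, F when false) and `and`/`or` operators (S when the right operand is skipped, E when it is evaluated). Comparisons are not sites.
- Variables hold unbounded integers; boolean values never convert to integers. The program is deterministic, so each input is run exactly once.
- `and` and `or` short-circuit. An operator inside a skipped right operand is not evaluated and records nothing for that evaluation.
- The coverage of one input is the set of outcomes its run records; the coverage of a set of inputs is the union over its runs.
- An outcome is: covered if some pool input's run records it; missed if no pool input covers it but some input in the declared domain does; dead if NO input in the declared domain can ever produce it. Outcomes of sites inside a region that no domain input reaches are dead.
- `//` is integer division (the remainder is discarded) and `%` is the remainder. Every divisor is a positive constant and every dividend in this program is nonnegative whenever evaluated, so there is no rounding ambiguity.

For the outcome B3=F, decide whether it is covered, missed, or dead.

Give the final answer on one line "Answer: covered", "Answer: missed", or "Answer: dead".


B3=F is recorded by pool input(s) 2 -> covered
Answer: covered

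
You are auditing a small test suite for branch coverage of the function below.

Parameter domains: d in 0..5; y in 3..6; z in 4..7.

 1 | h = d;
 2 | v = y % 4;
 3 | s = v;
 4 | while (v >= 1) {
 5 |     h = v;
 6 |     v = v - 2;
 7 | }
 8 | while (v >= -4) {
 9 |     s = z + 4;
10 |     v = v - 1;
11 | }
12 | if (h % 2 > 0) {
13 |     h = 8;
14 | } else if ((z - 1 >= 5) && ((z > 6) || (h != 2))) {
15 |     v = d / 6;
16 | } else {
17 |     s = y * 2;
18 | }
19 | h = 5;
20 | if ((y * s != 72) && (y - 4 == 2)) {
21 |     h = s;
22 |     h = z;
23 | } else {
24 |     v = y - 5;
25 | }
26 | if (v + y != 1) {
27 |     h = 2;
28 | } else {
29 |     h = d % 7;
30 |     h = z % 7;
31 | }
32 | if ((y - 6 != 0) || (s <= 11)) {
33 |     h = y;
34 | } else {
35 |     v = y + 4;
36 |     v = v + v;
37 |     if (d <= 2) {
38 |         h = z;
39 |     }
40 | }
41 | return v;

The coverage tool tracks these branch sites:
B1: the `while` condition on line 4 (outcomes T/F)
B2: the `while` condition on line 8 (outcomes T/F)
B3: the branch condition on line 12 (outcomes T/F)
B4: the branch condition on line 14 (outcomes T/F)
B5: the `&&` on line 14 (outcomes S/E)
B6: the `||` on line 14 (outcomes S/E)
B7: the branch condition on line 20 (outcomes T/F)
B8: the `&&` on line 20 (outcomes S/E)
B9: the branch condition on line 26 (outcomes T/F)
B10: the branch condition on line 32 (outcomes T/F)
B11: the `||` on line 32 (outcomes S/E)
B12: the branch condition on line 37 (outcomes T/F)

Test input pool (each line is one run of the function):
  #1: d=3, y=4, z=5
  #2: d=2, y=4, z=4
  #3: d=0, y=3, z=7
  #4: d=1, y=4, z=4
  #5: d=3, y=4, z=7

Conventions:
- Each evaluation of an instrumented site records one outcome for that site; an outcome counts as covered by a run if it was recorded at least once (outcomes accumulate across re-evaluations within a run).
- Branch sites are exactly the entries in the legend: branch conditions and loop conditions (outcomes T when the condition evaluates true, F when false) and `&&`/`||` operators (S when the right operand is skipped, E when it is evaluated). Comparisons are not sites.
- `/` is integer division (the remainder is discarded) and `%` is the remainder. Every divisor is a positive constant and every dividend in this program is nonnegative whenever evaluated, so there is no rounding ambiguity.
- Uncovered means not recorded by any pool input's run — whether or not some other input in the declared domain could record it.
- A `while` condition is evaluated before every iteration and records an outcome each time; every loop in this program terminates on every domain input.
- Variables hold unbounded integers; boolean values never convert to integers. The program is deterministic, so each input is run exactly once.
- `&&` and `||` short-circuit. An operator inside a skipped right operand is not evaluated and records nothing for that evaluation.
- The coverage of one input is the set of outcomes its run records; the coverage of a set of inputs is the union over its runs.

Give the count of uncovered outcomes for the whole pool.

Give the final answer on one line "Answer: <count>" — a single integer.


input #1 (d=3, y=4, z=5): covers B1=F, B2=T, B2=F, B3=T, B7=F, B8=E, B9=T, B10=T, B11=S
input #2 (d=2, y=4, z=4): covers B1=F, B2=T, B2=F, B3=F, B4=F, B5=S, B7=F, B8=E, B9=T, B10=T, B11=S
input #3 (d=0, y=3, z=7): covers B1=T, B1=F, B2=T, B2=F, B3=T, B7=F, B8=E, B9=F, B10=T, B11=S
input #4 (d=1, y=4, z=4): covers B1=F, B2=T, B2=F, B3=T, B7=F, B8=E, B9=T, B10=T, B11=S
input #5 (d=3, y=4, z=7): covers B1=F, B2=T, B2=F, B3=T, B7=F, B8=E, B9=T, B10=T, B11=S
union over the pool: B1=T, B1=F, B2=T, B2=F, B3=T, B3=F, B4=F, B5=S, B7=F, B8=E, B9=T, B9=F, B10=T, B11=S
uncovered (10 of 24): B4=T, B5=E, B6=S, B6=E, B7=T, B8=S, B10=F, B11=E, B12=T, B12=F
Answer: 10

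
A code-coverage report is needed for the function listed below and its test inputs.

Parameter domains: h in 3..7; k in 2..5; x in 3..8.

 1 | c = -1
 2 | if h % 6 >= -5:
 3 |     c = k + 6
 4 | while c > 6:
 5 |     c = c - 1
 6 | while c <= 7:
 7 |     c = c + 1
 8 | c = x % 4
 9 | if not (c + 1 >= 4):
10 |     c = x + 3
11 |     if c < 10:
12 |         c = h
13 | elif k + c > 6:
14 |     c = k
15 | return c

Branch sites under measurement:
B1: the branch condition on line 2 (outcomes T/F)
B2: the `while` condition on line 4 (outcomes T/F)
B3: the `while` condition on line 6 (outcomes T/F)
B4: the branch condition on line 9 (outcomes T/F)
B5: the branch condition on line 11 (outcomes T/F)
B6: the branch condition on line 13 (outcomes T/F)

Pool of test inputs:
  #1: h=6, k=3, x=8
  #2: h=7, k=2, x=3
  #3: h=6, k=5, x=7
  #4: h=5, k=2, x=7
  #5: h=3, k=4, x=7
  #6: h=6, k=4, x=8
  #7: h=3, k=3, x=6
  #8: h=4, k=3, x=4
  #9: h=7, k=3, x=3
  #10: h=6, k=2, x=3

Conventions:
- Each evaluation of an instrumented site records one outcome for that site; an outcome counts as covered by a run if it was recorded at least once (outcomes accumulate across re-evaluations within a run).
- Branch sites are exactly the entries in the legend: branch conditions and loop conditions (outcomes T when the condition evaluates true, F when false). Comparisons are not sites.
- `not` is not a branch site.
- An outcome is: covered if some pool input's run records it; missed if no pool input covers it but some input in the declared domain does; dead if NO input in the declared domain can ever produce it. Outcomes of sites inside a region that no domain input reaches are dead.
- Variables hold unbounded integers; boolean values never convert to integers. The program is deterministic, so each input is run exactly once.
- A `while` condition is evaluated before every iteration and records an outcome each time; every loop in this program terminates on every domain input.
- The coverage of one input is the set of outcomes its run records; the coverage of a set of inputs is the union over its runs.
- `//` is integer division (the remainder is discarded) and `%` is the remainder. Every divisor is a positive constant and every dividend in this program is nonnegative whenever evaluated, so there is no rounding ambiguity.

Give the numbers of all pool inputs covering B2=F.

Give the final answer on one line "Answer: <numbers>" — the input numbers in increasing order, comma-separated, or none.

input #1 (h=6, k=3, x=8): produces B2=F
input #2 (h=7, k=2, x=3): produces B2=F
input #3 (h=6, k=5, x=7): produces B2=F
input #4 (h=5, k=2, x=7): produces B2=F
input #5 (h=3, k=4, x=7): produces B2=F
input #6 (h=6, k=4, x=8): produces B2=F
input #7 (h=3, k=3, x=6): produces B2=F
input #8 (h=4, k=3, x=4): produces B2=F
input #9 (h=7, k=3, x=3): produces B2=F
input #10 (h=6, k=2, x=3): produces B2=F

Answer: 1, 2, 3, 4, 5, 6, 7, 8, 9, 10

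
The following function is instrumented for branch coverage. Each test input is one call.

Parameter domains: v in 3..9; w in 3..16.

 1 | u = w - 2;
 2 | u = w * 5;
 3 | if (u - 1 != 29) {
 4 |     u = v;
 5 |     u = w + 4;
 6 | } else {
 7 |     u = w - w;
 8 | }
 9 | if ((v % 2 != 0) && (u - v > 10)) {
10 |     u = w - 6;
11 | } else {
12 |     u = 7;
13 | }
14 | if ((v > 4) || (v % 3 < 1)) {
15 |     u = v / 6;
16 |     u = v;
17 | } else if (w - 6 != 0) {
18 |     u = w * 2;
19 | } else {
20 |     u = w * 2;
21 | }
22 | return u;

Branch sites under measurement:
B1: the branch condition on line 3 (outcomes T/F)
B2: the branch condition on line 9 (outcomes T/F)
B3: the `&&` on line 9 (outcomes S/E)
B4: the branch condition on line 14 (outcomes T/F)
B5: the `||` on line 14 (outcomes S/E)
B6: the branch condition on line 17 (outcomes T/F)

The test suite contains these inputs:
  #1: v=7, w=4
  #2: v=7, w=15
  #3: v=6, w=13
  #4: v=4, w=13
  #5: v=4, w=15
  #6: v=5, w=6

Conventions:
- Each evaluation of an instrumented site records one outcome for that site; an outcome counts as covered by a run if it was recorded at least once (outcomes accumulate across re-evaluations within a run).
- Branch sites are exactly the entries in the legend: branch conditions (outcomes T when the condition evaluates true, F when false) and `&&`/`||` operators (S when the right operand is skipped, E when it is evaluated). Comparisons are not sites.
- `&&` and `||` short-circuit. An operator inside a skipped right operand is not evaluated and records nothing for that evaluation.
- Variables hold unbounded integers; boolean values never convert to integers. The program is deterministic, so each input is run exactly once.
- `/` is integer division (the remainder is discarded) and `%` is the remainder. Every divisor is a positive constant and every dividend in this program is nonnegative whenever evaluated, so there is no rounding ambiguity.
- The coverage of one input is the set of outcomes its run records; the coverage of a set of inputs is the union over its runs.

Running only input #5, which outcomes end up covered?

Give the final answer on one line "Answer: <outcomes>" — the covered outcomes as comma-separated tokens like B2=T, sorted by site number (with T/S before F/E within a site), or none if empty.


Tracing the run of input #5 (v=4, w=15):
  B1->T, B3->S, B2->F, B5->E, B4->F, B6->T
deduplicating events, the covered set is: B1=T, B2=F, B3=S, B4=F, B5=E, B6=T
Answer: B1=T, B2=F, B3=S, B4=F, B5=E, B6=T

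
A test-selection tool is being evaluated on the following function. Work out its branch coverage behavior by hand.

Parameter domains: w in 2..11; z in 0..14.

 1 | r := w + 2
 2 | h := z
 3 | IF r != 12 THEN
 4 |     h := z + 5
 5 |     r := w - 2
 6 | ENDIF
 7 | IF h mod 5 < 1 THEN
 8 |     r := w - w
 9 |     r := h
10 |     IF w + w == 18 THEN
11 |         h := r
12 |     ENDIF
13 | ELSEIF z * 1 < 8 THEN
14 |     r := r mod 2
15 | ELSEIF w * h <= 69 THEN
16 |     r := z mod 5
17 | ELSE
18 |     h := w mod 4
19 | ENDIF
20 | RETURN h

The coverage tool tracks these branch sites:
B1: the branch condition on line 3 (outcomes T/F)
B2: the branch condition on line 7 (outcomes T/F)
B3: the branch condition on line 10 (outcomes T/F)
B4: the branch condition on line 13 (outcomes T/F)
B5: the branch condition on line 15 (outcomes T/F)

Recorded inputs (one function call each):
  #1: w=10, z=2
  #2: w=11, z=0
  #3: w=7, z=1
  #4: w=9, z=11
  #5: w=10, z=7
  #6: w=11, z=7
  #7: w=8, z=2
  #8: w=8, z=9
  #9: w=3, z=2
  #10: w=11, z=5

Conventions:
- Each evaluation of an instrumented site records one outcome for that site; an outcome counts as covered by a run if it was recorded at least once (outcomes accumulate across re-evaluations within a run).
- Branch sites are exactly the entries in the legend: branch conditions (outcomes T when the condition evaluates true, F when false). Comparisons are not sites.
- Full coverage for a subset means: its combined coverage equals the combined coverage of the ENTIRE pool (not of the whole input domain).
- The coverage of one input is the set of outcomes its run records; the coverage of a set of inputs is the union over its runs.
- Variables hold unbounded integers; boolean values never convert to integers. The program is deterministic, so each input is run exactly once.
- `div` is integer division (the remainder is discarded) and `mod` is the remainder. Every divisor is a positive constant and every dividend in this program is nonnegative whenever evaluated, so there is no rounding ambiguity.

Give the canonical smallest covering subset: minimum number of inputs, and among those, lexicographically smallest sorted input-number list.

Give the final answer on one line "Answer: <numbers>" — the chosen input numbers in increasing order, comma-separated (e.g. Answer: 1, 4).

test 1 (w=10, z=2) fires B1->F, B2->F, B4->T; hits B1=F, B2=F, B4=T
test 2 (w=11, z=0) fires B1->T, B2->T, B3->F; hits B1=T, B2=T, B3=F
test 3 (w=7, z=1) fires B1->T, B2->F, B4->T; hits B1=T, B2=F, B4=T
test 4 (w=9, z=11) fires B1->T, B2->F, B4->F, B5->F; hits B1=T, B2=F, B4=F, B5=F
test 5 (w=10, z=7) fires B1->F, B2->F, B4->T; hits B1=F, B2=F, B4=T
test 6 (w=11, z=7) fires B1->T, B2->F, B4->T; hits B1=T, B2=F, B4=T
test 7 (w=8, z=2) fires B1->T, B2->F, B4->T; hits B1=T, B2=F, B4=T
test 8 (w=8, z=9) fires B1->T, B2->F, B4->F, B5->F; hits B1=T, B2=F, B4=F, B5=F
test 9 (w=3, z=2) fires B1->T, B2->F, B4->T; hits B1=T, B2=F, B4=T
test 10 (w=11, z=5) fires B1->T, B2->T, B3->F; hits B1=T, B2=T, B3=F
union over all inputs: B1=T, B1=F, B2=T, B2=F, B3=F, B4=T, B4=F, B5=F (8 outcomes)
size 1 is not enough: best union over all size-1 subsets is 4/8
size 2 is not enough: best union over all size-2 subsets is 6/8
the canonical winner is {1, 2, 4}: size 3, full 8-outcome coverage, earliest index list among size-3 covers

Answer: 1, 2, 4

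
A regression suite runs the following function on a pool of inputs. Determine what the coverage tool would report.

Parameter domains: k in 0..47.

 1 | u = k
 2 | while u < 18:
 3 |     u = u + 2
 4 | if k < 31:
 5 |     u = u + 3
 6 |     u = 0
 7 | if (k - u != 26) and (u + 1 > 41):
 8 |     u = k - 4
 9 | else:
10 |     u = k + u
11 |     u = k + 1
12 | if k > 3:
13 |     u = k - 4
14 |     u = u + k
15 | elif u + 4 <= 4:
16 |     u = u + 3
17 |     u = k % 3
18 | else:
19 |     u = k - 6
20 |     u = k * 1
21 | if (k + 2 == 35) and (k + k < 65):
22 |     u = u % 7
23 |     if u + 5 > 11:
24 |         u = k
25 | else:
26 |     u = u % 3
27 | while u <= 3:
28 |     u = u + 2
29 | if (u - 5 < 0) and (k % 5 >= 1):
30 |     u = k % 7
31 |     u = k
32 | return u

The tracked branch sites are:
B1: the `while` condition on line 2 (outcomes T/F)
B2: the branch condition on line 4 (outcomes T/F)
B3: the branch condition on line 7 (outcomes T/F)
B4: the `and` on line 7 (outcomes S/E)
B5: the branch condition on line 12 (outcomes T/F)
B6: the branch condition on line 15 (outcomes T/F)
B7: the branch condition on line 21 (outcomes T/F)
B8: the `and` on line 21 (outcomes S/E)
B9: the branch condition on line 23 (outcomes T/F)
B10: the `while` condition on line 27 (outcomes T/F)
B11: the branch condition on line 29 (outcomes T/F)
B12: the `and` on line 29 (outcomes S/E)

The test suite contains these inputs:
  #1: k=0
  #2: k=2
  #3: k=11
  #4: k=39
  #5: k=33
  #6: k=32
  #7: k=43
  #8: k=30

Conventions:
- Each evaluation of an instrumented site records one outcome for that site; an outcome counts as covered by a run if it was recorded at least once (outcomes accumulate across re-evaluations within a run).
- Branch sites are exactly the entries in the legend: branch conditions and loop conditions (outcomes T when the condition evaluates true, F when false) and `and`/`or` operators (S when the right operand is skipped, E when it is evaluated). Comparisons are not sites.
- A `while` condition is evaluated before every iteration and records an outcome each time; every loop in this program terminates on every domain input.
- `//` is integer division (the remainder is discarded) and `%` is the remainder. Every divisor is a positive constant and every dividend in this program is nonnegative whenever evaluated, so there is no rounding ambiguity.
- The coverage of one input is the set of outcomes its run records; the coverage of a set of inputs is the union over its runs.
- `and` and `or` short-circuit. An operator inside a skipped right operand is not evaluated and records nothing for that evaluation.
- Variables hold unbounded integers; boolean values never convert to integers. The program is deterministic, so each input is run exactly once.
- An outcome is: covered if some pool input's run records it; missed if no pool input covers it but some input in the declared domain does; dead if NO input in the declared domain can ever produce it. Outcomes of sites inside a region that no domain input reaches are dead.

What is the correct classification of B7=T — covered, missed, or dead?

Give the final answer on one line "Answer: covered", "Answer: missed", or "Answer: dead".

no pool input records B7=T
checking all 48 inputs in the declared domain: B7=T is never recorded -> dead

Answer: dead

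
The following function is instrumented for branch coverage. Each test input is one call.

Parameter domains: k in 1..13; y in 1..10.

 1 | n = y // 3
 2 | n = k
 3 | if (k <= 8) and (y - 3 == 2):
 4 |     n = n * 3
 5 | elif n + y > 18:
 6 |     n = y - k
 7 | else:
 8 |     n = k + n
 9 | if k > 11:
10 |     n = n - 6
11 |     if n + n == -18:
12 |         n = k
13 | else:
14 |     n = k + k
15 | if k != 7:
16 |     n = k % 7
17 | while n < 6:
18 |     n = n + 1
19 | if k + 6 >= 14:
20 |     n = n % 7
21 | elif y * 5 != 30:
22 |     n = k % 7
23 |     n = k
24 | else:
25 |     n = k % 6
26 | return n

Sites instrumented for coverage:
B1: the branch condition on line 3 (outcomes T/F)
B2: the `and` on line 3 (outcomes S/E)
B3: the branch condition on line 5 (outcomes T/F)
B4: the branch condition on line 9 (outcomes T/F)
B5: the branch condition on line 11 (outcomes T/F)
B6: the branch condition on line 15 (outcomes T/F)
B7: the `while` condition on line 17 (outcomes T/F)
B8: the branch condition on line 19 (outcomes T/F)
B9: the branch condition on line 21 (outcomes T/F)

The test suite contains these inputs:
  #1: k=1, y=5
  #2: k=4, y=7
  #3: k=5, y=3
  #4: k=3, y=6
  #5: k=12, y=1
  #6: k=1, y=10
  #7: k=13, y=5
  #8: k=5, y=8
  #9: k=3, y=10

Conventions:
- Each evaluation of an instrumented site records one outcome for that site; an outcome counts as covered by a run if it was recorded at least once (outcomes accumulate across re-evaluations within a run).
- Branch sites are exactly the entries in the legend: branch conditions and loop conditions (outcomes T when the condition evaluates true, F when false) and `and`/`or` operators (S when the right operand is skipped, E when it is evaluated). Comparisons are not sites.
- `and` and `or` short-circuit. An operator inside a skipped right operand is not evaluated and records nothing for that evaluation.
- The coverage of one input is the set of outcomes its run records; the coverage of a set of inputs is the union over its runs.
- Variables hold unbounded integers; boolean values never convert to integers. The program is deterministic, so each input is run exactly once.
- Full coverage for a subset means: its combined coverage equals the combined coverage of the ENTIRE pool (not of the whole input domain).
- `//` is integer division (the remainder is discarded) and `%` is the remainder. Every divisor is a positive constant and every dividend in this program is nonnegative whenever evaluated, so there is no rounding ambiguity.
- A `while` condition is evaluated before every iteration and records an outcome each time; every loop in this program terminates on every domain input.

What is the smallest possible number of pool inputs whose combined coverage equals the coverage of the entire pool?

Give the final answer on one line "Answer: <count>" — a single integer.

#1 (k=1, y=5) -> covered: B1=T, B2=E, B4=F, B6=T, B7=T, B7=F, B8=F, B9=T
#2 (k=4, y=7) -> covered: B1=F, B2=E, B3=F, B4=F, B6=T, B7=T, B7=F, B8=F, B9=T
#3 (k=5, y=3) -> covered: B1=F, B2=E, B3=F, B4=F, B6=T, B7=T, B7=F, B8=F, B9=T
#4 (k=3, y=6) -> covered: B1=F, B2=E, B3=F, B4=F, B6=T, B7=T, B7=F, B8=F, B9=F
#5 (k=12, y=1) -> covered: B1=F, B2=S, B3=F, B4=T, B5=F, B6=T, B7=T, B7=F, B8=T
#6 (k=1, y=10) -> covered: B1=F, B2=E, B3=F, B4=F, B6=T, B7=T, B7=F, B8=F, B9=T
#7 (k=13, y=5) -> covered: B1=F, B2=S, B3=F, B4=T, B5=F, B6=T, B7=F, B8=T
#8 (k=5, y=8) -> covered: B1=F, B2=E, B3=F, B4=F, B6=T, B7=T, B7=F, B8=F, B9=T
#9 (k=3, y=10) -> covered: B1=F, B2=E, B3=F, B4=F, B6=T, B7=T, B7=F, B8=F, B9=T
together the pool reaches 15 outcomes: B1=T, B1=F, B2=S, B2=E, B3=F, B4=T, B4=F, B5=F, B6=T, B7=T, B7=F, B8=T, B8=F, B9=T, B9=F
no size-1 subset reaches all 15 outcomes (best union: 9/15)
no size-2 subset reaches all 15 outcomes (best union: 14/15)
inputs {1, 4, 5} (size 3) cover everything; no size-3 subset with a lexicographically smaller index list covers all 15

Answer: 3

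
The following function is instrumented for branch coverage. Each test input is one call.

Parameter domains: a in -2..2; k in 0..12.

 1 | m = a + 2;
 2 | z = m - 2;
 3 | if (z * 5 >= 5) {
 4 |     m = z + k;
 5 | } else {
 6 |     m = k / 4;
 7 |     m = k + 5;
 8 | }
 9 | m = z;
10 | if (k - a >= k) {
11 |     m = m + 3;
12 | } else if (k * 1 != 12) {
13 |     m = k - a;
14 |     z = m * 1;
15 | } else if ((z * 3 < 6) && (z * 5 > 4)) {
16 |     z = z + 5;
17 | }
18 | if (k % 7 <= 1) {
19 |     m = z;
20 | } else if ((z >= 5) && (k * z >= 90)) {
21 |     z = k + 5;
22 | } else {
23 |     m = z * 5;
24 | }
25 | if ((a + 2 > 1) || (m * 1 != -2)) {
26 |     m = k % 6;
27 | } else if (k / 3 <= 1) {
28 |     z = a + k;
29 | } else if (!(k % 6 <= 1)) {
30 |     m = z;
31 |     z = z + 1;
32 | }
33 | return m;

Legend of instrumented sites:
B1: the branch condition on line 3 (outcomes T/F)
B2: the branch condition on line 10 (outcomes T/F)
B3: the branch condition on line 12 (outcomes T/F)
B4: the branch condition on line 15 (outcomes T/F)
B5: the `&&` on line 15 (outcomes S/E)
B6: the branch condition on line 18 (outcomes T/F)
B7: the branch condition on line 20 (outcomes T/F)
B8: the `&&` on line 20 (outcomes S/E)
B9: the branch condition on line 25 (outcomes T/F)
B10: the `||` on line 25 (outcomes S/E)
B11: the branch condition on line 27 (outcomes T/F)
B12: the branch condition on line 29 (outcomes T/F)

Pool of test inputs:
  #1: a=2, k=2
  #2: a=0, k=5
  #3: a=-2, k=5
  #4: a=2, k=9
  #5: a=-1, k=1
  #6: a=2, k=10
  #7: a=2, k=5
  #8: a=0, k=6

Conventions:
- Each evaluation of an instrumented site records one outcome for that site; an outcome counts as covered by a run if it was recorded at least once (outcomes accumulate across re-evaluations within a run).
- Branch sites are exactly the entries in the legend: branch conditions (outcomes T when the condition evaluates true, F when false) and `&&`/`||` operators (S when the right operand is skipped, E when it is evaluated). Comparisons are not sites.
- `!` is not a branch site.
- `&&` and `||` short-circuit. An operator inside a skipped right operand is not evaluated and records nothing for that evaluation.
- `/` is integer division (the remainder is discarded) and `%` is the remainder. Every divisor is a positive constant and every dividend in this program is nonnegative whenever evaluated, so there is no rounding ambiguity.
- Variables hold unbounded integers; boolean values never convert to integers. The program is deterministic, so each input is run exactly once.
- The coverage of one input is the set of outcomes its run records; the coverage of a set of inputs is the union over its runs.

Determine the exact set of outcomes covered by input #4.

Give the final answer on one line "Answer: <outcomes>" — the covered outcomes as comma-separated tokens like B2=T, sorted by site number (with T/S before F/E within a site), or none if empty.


Tracing the run of input #4 (a=2, k=9):
  B1->T, B2->F, B3->T, B6->F, B8->E, B7->F, B10->S, B9->T
distinct outcomes covered: B1=T, B2=F, B3=T, B6=F, B7=F, B8=E, B9=T, B10=S
Answer: B1=T, B2=F, B3=T, B6=F, B7=F, B8=E, B9=T, B10=S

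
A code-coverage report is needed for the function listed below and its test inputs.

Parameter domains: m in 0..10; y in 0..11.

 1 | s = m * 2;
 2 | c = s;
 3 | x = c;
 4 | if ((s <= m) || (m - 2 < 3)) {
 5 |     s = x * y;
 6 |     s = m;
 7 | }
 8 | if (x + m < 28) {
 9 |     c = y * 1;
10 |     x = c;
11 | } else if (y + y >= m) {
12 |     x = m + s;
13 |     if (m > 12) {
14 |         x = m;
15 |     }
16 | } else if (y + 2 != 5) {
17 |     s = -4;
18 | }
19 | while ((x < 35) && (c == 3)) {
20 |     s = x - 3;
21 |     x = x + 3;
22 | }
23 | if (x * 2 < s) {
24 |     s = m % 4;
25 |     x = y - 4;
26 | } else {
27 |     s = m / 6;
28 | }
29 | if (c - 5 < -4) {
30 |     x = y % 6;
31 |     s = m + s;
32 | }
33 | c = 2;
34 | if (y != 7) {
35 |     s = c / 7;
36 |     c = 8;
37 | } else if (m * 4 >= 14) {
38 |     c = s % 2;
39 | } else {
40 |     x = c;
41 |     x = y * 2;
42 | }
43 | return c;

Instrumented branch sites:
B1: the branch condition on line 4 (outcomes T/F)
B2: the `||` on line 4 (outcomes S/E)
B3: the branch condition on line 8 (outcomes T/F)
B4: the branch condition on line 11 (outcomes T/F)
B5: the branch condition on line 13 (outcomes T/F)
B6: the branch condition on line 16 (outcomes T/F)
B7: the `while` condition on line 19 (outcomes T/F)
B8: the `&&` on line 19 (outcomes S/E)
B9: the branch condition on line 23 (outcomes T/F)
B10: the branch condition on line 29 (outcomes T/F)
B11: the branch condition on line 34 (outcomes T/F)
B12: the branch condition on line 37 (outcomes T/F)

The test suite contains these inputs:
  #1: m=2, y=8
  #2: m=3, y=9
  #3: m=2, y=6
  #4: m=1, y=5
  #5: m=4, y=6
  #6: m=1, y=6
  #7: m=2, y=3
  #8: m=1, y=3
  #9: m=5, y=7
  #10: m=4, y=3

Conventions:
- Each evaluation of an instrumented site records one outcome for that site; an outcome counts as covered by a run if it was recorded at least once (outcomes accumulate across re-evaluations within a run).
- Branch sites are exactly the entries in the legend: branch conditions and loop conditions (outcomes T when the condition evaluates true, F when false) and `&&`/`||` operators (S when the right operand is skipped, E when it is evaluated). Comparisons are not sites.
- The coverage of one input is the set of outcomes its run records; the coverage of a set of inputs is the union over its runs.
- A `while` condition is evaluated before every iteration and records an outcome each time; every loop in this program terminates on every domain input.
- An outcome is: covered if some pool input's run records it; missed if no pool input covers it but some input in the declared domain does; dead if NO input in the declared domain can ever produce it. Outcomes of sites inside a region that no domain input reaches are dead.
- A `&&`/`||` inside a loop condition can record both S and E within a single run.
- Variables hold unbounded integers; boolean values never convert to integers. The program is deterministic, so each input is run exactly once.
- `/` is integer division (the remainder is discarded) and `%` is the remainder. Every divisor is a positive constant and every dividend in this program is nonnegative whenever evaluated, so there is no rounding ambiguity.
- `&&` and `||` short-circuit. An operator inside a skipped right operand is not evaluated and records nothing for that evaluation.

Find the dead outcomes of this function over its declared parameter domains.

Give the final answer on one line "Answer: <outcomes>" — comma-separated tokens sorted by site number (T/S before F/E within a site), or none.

running all 132 domain inputs and tallying outcomes:
  B5=T: no domain input ever produces it -> dead
  reachable outcomes have witnesses, e.g. B1=T (e.g. m=0, y=0), B1=F (e.g. m=5, y=0), B2=S (e.g. m=0, y=0), B2=E (e.g. m=1, y=0)

Answer: B5=T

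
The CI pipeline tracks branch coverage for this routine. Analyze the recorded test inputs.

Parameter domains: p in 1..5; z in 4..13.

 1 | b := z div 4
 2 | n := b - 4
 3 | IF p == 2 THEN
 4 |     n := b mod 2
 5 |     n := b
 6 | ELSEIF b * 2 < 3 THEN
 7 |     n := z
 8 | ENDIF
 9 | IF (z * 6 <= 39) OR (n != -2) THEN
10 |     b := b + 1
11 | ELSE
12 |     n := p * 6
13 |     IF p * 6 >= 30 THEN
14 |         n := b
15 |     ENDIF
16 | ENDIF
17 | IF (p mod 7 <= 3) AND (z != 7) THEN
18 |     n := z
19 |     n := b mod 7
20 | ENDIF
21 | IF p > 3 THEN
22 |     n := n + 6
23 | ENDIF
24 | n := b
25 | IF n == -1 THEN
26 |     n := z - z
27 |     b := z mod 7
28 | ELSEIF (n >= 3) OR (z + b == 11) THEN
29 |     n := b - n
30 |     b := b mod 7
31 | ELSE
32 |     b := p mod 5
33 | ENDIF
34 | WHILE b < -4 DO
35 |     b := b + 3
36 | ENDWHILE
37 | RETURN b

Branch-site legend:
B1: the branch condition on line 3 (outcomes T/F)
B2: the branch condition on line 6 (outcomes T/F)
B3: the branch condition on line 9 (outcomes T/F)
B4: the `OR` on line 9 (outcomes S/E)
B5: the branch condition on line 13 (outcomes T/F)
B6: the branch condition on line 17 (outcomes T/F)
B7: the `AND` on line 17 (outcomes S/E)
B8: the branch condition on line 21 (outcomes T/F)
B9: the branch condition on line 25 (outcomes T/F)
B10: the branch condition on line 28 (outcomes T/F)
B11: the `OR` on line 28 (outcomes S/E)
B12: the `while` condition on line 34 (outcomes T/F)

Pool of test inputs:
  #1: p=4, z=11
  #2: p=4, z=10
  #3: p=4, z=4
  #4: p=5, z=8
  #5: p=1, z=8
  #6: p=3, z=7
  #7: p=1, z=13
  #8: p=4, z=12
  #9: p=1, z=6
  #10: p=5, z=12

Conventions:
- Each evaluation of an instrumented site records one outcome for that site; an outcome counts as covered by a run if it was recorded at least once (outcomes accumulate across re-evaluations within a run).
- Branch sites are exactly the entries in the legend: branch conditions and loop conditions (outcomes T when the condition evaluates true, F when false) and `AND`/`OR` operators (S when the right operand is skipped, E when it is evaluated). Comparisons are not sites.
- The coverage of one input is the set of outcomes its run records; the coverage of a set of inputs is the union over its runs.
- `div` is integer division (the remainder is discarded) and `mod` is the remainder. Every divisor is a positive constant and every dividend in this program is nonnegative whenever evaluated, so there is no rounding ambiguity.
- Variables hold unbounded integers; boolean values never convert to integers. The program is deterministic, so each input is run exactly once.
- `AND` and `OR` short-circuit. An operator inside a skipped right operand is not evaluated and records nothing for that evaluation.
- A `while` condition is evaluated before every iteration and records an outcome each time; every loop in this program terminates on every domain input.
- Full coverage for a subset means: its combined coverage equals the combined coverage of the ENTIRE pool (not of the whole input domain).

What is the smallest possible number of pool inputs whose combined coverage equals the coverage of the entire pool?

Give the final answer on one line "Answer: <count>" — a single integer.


input #1, p=4, z=11: events B1->F, B2->F, B4->E, B3->F, B5->F, B7->S, B6->F, B8->T, B9->F, B11->E, B10->F, B12->F; outcomes B1=F, B2=F, B3=F, B4=E, B5=F, B6=F, B7=S, B8=T, B9=F, B10=F, B11=E, B12=F
input #2, p=4, z=10: events B1->F, B2->F, B4->E, B3->F, B5->F, B7->S, B6->F, B8->T, B9->F, B11->E, B10->F, B12->F; outcomes B1=F, B2=F, B3=F, B4=E, B5=F, B6=F, B7=S, B8=T, B9=F, B10=F, B11=E, B12=F
input #3, p=4, z=4: events B1->F, B2->T, B4->S, B3->T, B7->S, B6->F, B8->T, B9->F, B11->E, B10->F, B12->F; outcomes B1=F, B2=T, B3=T, B4=S, B6=F, B7=S, B8=T, B9=F, B10=F, B11=E, B12=F
input #4, p=5, z=8: events B1->F, B2->F, B4->E, B3->F, B5->T, B7->S, B6->F, B8->T, B9->F, B11->E, B10->F, B12->F; outcomes B1=F, B2=F, B3=F, B4=E, B5=T, B6=F, B7=S, B8=T, B9=F, B10=F, B11=E, B12=F
input #5, p=1, z=8: events B1->F, B2->F, B4->E, B3->F, B5->F, B7->E, B6->T, B8->F, B9->F, B11->E, B10->F, B12->F; outcomes B1=F, B2=F, B3=F, B4=E, B5=F, B6=T, B7=E, B8=F, B9=F, B10=F, B11=E, B12=F
input #6, p=3, z=7: events B1->F, B2->T, B4->E, B3->T, B7->E, B6->F, B8->F, B9->F, B11->E, B10->F, B12->F; outcomes B1=F, B2=T, B3=T, B4=E, B6=F, B7=E, B8=F, B9=F, B10=F, B11=E, B12=F
input #7, p=1, z=13: events B1->F, B2->F, B4->E, B3->T, B7->E, B6->T, B8->F, B9->F, B11->S, B10->T, B12->F; outcomes B1=F, B2=F, B3=T, B4=E, B6=T, B7=E, B8=F, B9=F, B10=T, B11=S, B12=F
input #8, p=4, z=12: events B1->F, B2->F, B4->E, B3->T, B7->S, B6->F, B8->T, B9->F, B11->S, B10->T, B12->F; outcomes B1=F, B2=F, B3=T, B4=E, B6=F, B7=S, B8=T, B9=F, B10=T, B11=S, B12=F
input #9, p=1, z=6: events B1->F, B2->T, B4->S, B3->T, B7->E, B6->T, B8->F, B9->F, B11->E, B10->F, B12->F; outcomes B1=F, B2=T, B3=T, B4=S, B6=T, B7=E, B8=F, B9=F, B10=F, B11=E, B12=F
input #10, p=5, z=12: events B1->F, B2->F, B4->E, B3->T, B7->S, B6->F, B8->T, B9->F, B11->S, B10->T, B12->F; outcomes B1=F, B2=F, B3=T, B4=E, B6=F, B7=S, B8=T, B9=F, B10=T, B11=S, B12=F
union over all inputs: B1=F, B2=T, B2=F, B3=T, B3=F, B4=S, B4=E, B5=T, B5=F, B6=T, B6=F, B7=S, B7=E, B8=T, B8=F, B9=F, B10=T, B10=F, B11=S, B11=E, B12=F (21 outcomes)
checked all size-1 subsets: none covers 21 outcomes (max 12/21)
checked all size-2 subsets: none covers 21 outcomes (max 18/21)
checked all size-3 subsets: none covers 21 outcomes (max 20/21)
at size 4, {1, 3, 4, 7} reaches all 21 outcomes; every lexicographically earlier size-4 subset fails
Answer: 4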